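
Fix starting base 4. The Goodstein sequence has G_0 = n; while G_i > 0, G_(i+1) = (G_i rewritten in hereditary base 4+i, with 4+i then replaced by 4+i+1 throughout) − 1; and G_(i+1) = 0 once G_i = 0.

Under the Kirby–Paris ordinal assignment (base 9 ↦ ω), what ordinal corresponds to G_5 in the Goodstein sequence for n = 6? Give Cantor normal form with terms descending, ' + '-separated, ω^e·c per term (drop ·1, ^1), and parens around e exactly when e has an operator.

4

step 0: 6 = 4 + 2; sub 5 for 4: 5 + 2; = 7; G_1 = 7−1 = 6
step 1: 6 = 5 + 1; sub 6 for 5: 6 + 1; = 7; G_2 = 7−1 = 6
step 2: 6 = 6; sub 7 for 6: 7; = 7; G_3 = 7−1 = 6
step 3: 6 = 6; sub 8 for 7: 6; = 6; G_4 = 6−1 = 5
step 4: 5 = 5; sub 9 for 8: 5; = 5; G_5 = 5−1 = 4
step 5: 4 = 4; sub 10 for 9: 4; = 4; G_6 = 4−1 = 3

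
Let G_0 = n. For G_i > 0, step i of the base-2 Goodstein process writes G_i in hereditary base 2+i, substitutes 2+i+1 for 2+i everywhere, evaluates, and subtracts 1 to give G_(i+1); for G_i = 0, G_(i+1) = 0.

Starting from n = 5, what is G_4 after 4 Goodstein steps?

775

base 2: 5 = 2^2 + 1; at 3: 3^3 + 1 = 28; next = 27
base 3: 27 = 3^3; at 4: 4^4 = 256; next = 255
base 4: 255 = 3·4^3 + 3·4^2 + 3·4 + 3; at 5: 3·5^3 + 3·5^2 + 3·5 + 3 = 468; next = 467
base 5: 467 = 3·5^3 + 3·5^2 + 3·5 + 2; at 6: 3·6^3 + 3·6^2 + 3·6 + 2 = 776; next = 775
base 6: 775 = 3·6^3 + 3·6^2 + 3·6 + 1; at 7: 3·7^3 + 3·7^2 + 3·7 + 1 = 1198; next = 1197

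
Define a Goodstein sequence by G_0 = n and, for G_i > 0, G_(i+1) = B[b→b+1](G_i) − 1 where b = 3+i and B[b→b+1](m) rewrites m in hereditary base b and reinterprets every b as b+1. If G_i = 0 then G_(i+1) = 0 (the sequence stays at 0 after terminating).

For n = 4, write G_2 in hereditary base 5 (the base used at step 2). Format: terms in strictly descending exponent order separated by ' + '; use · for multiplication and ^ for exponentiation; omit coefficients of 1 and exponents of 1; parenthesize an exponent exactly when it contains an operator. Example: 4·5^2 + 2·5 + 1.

base 3: 4 = 3 + 1; at 4: 4 + 1 = 5; next = 4
base 4: 4 = 4; at 5: 5 = 5; next = 4
base 5: 4 = 4; at 6: 4 = 4; next = 3

4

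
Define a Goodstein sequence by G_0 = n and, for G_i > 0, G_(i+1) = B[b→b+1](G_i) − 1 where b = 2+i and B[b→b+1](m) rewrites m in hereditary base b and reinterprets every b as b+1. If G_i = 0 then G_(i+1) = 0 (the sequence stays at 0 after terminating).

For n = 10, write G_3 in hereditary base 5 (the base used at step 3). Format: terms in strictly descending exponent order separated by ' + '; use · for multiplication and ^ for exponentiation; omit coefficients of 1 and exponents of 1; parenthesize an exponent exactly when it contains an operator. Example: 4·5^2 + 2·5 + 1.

5^(5 + 1)

[0] 10 ≡ 2^(2 + 1) + 2 (base 2). Lift 3: 84. −1: 83.
[1] 83 ≡ 3^(3 + 1) + 2 (base 3). Lift 4: 1026. −1: 1025.
[2] 1025 ≡ 4^(4 + 1) + 1 (base 4). Lift 5: 15626. −1: 15625.
[3] 15625 ≡ 5^(5 + 1) (base 5). Lift 6: 279936. −1: 279935.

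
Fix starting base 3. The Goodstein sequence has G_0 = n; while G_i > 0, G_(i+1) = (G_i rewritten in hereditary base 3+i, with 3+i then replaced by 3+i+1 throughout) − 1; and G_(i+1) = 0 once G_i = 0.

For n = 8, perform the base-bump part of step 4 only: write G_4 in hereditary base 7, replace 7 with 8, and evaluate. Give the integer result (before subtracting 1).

8 —HB3→ 2·3 + 2 —bump→ 2·4 + 2 = 10 —(−1)→ 9
9 —HB4→ 2·4 + 1 —bump→ 2·5 + 1 = 11 —(−1)→ 10
10 —HB5→ 2·5 —bump→ 2·6 = 12 —(−1)→ 11
11 —HB6→ 6 + 5 —bump→ 7 + 5 = 12 —(−1)→ 11
11 —HB7→ 7 + 4 —bump→ 8 + 4 = 12 —(−1)→ 11

12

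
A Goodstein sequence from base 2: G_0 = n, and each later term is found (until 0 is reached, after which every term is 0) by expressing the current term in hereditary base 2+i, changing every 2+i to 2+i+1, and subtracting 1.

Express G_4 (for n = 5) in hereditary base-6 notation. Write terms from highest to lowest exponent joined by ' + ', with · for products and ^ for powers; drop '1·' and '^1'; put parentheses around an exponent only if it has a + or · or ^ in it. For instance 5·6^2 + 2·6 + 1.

(0) 5|_2 = 2^2 + 1 ↦ 3^3 + 1|_3 = 28 ⇒ 27
(1) 27|_3 = 3^3 ↦ 4^4|_4 = 256 ⇒ 255
(2) 255|_4 = 3·4^3 + 3·4^2 + 3·4 + 3 ↦ 3·5^3 + 3·5^2 + 3·5 + 3|_5 = 468 ⇒ 467
(3) 467|_5 = 3·5^3 + 3·5^2 + 3·5 + 2 ↦ 3·6^3 + 3·6^2 + 3·6 + 2|_6 = 776 ⇒ 775
(4) 775|_6 = 3·6^3 + 3·6^2 + 3·6 + 1 ↦ 3·7^3 + 3·7^2 + 3·7 + 1|_7 = 1198 ⇒ 1197

3·6^3 + 3·6^2 + 3·6 + 1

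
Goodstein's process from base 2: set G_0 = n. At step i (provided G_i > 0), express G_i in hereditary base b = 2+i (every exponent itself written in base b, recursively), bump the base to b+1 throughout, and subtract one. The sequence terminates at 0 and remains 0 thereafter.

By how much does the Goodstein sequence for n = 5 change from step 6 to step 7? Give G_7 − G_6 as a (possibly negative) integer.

703

G_0 = 5. HB_2(5) = 2^2 + 1. Bump = 28. G_1 = 27.
G_1 = 27. HB_3(27) = 3^3. Bump = 256. G_2 = 255.
G_2 = 255. HB_4(255) = 3·4^3 + 3·4^2 + 3·4 + 3. Bump = 468. G_3 = 467.
G_3 = 467. HB_5(467) = 3·5^3 + 3·5^2 + 3·5 + 2. Bump = 776. G_4 = 775.
G_4 = 775. HB_6(775) = 3·6^3 + 3·6^2 + 3·6 + 1. Bump = 1198. G_5 = 1197.
G_5 = 1197. HB_7(1197) = 3·7^3 + 3·7^2 + 3·7. Bump = 1752. G_6 = 1751.
G_6 = 1751. HB_8(1751) = 3·8^3 + 3·8^2 + 2·8 + 7. Bump = 2455. G_7 = 2454.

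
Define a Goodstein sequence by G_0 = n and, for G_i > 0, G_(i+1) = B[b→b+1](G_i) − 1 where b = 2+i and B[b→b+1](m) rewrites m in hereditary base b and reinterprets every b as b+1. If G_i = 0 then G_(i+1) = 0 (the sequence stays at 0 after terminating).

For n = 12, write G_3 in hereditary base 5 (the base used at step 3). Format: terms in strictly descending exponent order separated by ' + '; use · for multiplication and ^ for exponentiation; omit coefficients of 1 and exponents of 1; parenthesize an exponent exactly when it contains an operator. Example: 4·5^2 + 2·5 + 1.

base 2: 12 = 2^(2 + 1) + 2^2; at 3: 3^(3 + 1) + 3^3 = 108; next = 107
base 3: 107 = 3^(3 + 1) + 2·3^2 + 2·3 + 2; at 4: 4^(4 + 1) + 2·4^2 + 2·4 + 2 = 1066; next = 1065
base 4: 1065 = 4^(4 + 1) + 2·4^2 + 2·4 + 1; at 5: 5^(5 + 1) + 2·5^2 + 2·5 + 1 = 15686; next = 15685
base 5: 15685 = 5^(5 + 1) + 2·5^2 + 2·5; at 6: 6^(6 + 1) + 2·6^2 + 2·6 = 280020; next = 280019

5^(5 + 1) + 2·5^2 + 2·5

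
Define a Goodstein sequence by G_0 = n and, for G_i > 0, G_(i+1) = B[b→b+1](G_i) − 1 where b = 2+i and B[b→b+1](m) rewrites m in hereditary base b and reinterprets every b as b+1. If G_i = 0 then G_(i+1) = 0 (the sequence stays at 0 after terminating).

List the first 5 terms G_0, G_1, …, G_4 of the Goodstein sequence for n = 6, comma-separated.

6, 29, 257, 3125, 46655

base 2: 6 = 2^2 + 2; at 3: 3^3 + 3 = 30; next = 29
base 3: 29 = 3^3 + 2; at 4: 4^4 + 2 = 258; next = 257
base 4: 257 = 4^4 + 1; at 5: 5^5 + 1 = 3126; next = 3125
base 5: 3125 = 5^5; at 6: 6^6 = 46656; next = 46655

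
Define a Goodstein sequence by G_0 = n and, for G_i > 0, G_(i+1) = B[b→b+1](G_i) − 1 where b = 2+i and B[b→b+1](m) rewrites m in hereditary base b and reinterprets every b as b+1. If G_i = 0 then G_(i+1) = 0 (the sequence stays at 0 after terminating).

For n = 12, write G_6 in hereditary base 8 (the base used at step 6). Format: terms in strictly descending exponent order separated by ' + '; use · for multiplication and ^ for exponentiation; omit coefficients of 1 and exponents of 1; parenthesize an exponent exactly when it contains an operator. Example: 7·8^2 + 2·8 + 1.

8^(8 + 1) + 2·8^2 + 8 + 3

G_0 = 12. HB_2(12) = 2^(2 + 1) + 2^2. Bump = 108. G_1 = 107.
G_1 = 107. HB_3(107) = 3^(3 + 1) + 2·3^2 + 2·3 + 2. Bump = 1066. G_2 = 1065.
G_2 = 1065. HB_4(1065) = 4^(4 + 1) + 2·4^2 + 2·4 + 1. Bump = 15686. G_3 = 15685.
G_3 = 15685. HB_5(15685) = 5^(5 + 1) + 2·5^2 + 2·5. Bump = 280020. G_4 = 280019.
G_4 = 280019. HB_6(280019) = 6^(6 + 1) + 2·6^2 + 6 + 5. Bump = 5764911. G_5 = 5764910.
G_5 = 5764910. HB_7(5764910) = 7^(7 + 1) + 2·7^2 + 7 + 4. Bump = 134217868. G_6 = 134217867.
G_6 = 134217867. HB_8(134217867) = 8^(8 + 1) + 2·8^2 + 8 + 3. Bump = 3486784575. G_7 = 3486784574.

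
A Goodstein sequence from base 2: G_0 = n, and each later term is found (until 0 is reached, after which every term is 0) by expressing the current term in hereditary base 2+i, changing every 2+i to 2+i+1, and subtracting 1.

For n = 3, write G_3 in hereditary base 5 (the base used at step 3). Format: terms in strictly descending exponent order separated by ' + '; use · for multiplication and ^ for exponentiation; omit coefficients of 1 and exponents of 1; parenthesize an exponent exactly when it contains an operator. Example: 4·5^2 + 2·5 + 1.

2

G_0 = 3. HB_2(3) = 2 + 1. Bump = 4. G_1 = 3.
G_1 = 3. HB_3(3) = 3. Bump = 4. G_2 = 3.
G_2 = 3. HB_4(3) = 3. Bump = 3. G_3 = 2.
G_3 = 2. HB_5(2) = 2. Bump = 2. G_4 = 1.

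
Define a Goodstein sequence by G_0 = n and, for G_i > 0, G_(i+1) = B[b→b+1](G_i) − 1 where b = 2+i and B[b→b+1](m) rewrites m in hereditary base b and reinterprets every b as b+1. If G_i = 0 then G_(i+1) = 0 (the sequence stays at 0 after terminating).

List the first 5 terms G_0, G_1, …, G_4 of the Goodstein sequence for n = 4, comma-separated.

step 0: 4 = 2^2; sub 3 for 2: 3^3; = 27; G_1 = 27−1 = 26
step 1: 26 = 2·3^2 + 2·3 + 2; sub 4 for 3: 2·4^2 + 2·4 + 2; = 42; G_2 = 42−1 = 41
step 2: 41 = 2·4^2 + 2·4 + 1; sub 5 for 4: 2·5^2 + 2·5 + 1; = 61; G_3 = 61−1 = 60
step 3: 60 = 2·5^2 + 2·5; sub 6 for 5: 2·6^2 + 2·6; = 84; G_4 = 84−1 = 83

4, 26, 41, 60, 83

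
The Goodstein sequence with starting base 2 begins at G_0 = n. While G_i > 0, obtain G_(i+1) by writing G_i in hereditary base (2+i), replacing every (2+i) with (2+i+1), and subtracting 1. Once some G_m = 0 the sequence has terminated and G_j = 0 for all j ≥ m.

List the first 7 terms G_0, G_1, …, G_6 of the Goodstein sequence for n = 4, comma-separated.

4, 26, 41, 60, 83, 109, 139

i=0: 4 = 2^2 (b=2); 2→3: 3^3 = 27; 27−1 = 26
i=1: 26 = 2·3^2 + 2·3 + 2 (b=3); 3→4: 2·4^2 + 2·4 + 2 = 42; 42−1 = 41
i=2: 41 = 2·4^2 + 2·4 + 1 (b=4); 4→5: 2·5^2 + 2·5 + 1 = 61; 61−1 = 60
i=3: 60 = 2·5^2 + 2·5 (b=5); 5→6: 2·6^2 + 2·6 = 84; 84−1 = 83
i=4: 83 = 2·6^2 + 6 + 5 (b=6); 6→7: 2·7^2 + 7 + 5 = 110; 110−1 = 109
i=5: 109 = 2·7^2 + 7 + 4 (b=7); 7→8: 2·8^2 + 8 + 4 = 140; 140−1 = 139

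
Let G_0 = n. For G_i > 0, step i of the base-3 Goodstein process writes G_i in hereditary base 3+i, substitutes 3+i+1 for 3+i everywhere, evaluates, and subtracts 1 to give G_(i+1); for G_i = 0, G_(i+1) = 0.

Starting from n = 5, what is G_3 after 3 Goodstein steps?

5

step 0: 5 = 3 + 2; sub 4 for 3: 4 + 2; = 6; G_1 = 6−1 = 5
step 1: 5 = 4 + 1; sub 5 for 4: 5 + 1; = 6; G_2 = 6−1 = 5
step 2: 5 = 5; sub 6 for 5: 6; = 6; G_3 = 6−1 = 5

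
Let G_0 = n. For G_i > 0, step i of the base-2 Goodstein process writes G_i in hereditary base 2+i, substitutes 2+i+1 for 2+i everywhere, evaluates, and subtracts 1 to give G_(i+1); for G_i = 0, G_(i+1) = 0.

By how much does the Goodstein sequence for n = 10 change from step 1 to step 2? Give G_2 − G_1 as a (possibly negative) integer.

base 2: 10 = 2^(2 + 1) + 2; at 3: 3^(3 + 1) + 3 = 84; next = 83
base 3: 83 = 3^(3 + 1) + 2; at 4: 4^(4 + 1) + 2 = 1026; next = 1025

942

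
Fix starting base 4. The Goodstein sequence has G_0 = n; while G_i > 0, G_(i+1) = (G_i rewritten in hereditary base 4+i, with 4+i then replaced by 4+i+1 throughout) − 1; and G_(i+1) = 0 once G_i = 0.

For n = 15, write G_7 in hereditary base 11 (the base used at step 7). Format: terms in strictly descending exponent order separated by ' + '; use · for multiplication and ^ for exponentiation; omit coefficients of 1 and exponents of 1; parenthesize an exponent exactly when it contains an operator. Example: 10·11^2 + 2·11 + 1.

15 —HB4→ 3·4 + 3 —bump→ 3·5 + 3 = 18 —(−1)→ 17
17 —HB5→ 3·5 + 2 —bump→ 3·6 + 2 = 20 —(−1)→ 19
19 —HB6→ 3·6 + 1 —bump→ 3·7 + 1 = 22 —(−1)→ 21
21 —HB7→ 3·7 —bump→ 3·8 = 24 —(−1)→ 23
23 —HB8→ 2·8 + 7 —bump→ 2·9 + 7 = 25 —(−1)→ 24
24 —HB9→ 2·9 + 6 —bump→ 2·10 + 6 = 26 —(−1)→ 25
25 —HB10→ 2·10 + 5 —bump→ 2·11 + 5 = 27 —(−1)→ 26
26 —HB11→ 2·11 + 4 —bump→ 2·12 + 4 = 28 —(−1)→ 27

2·11 + 4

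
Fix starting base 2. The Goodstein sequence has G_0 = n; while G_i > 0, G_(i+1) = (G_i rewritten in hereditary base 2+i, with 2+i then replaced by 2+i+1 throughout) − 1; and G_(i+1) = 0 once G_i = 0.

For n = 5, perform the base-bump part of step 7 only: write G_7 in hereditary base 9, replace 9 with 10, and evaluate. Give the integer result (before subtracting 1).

3326

G_0 = 5. HB_2(5) = 2^2 + 1. Bump = 28. G_1 = 27.
G_1 = 27. HB_3(27) = 3^3. Bump = 256. G_2 = 255.
G_2 = 255. HB_4(255) = 3·4^3 + 3·4^2 + 3·4 + 3. Bump = 468. G_3 = 467.
G_3 = 467. HB_5(467) = 3·5^3 + 3·5^2 + 3·5 + 2. Bump = 776. G_4 = 775.
G_4 = 775. HB_6(775) = 3·6^3 + 3·6^2 + 3·6 + 1. Bump = 1198. G_5 = 1197.
G_5 = 1197. HB_7(1197) = 3·7^3 + 3·7^2 + 3·7. Bump = 1752. G_6 = 1751.
G_6 = 1751. HB_8(1751) = 3·8^3 + 3·8^2 + 2·8 + 7. Bump = 2455. G_7 = 2454.
G_7 = 2454. HB_9(2454) = 3·9^3 + 3·9^2 + 2·9 + 6. Bump = 3326. G_8 = 3325.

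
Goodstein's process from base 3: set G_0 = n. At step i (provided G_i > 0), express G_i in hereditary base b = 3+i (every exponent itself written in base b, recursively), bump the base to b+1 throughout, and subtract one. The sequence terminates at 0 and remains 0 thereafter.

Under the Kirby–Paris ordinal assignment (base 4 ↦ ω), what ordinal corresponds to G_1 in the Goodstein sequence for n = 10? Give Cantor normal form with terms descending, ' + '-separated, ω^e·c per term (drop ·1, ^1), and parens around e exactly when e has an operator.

ω^2

G_0 = 10. HB_3(10) = 3^2 + 1. Bump = 17. G_1 = 16.
G_1 = 16. HB_4(16) = 4^2. Bump = 25. G_2 = 24.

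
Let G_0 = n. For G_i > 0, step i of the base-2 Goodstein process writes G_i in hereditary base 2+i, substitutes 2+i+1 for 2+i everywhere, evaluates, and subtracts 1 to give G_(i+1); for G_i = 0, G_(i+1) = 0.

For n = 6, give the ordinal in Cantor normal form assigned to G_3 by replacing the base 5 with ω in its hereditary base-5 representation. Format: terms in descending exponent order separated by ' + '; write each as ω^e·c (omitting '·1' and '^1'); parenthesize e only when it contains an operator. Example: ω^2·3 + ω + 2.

(0) 6|_2 = 2^2 + 2 ↦ 3^3 + 3|_3 = 30 ⇒ 29
(1) 29|_3 = 3^3 + 2 ↦ 4^4 + 2|_4 = 258 ⇒ 257
(2) 257|_4 = 4^4 + 1 ↦ 5^5 + 1|_5 = 3126 ⇒ 3125
(3) 3125|_5 = 5^5 ↦ 6^6|_6 = 46656 ⇒ 46655

ω^ω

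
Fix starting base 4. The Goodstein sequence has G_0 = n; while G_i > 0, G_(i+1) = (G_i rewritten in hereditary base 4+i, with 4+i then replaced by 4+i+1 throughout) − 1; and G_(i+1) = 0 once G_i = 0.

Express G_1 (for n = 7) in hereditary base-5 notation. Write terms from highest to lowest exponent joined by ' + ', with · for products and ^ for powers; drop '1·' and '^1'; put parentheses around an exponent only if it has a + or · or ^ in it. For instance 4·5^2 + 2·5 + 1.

5 + 2

G_0=7  [base 4] 4 + 3  →[4↦5]→  5 + 3 = 8  −1 ⇒ G_1=7
G_1=7  [base 5] 5 + 2  →[5↦6]→  6 + 2 = 8  −1 ⇒ G_2=7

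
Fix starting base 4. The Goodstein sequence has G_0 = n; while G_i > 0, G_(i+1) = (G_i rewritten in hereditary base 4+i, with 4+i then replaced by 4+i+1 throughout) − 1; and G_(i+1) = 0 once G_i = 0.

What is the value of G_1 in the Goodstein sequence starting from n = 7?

7

G_0 = 7. HB_4(7) = 4 + 3. Bump = 8. G_1 = 7.
G_1 = 7. HB_5(7) = 5 + 2. Bump = 8. G_2 = 7.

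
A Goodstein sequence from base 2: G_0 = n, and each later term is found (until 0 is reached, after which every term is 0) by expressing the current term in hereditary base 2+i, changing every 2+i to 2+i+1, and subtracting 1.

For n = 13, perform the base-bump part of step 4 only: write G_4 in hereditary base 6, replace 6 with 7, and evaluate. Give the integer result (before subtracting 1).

[0] 13 ≡ 2^(2 + 1) + 2^2 + 1 (base 2). Lift 3: 109. −1: 108.
[1] 108 ≡ 3^(3 + 1) + 3^3 (base 3). Lift 4: 1280. −1: 1279.
[2] 1279 ≡ 4^(4 + 1) + 3·4^3 + 3·4^2 + 3·4 + 3 (base 4). Lift 5: 16093. −1: 16092.
[3] 16092 ≡ 5^(5 + 1) + 3·5^3 + 3·5^2 + 3·5 + 2 (base 5). Lift 6: 280712. −1: 280711.
[4] 280711 ≡ 6^(6 + 1) + 3·6^3 + 3·6^2 + 3·6 + 1 (base 6). Lift 7: 5765999. −1: 5765998.

5765999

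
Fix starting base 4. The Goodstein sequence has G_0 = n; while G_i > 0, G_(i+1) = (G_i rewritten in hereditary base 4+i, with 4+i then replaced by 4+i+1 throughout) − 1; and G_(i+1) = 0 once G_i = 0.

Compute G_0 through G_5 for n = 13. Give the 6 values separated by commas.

(0) 13|_4 = 3·4 + 1 ↦ 3·5 + 1|_5 = 16 ⇒ 15
(1) 15|_5 = 3·5 ↦ 3·6|_6 = 18 ⇒ 17
(2) 17|_6 = 2·6 + 5 ↦ 2·7 + 5|_7 = 19 ⇒ 18
(3) 18|_7 = 2·7 + 4 ↦ 2·8 + 4|_8 = 20 ⇒ 19
(4) 19|_8 = 2·8 + 3 ↦ 2·9 + 3|_9 = 21 ⇒ 20

13, 15, 17, 18, 19, 20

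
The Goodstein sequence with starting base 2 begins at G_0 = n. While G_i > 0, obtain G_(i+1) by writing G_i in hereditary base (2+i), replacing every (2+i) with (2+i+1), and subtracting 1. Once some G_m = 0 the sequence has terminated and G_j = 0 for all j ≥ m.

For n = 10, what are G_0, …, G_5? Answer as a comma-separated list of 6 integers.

10, 83, 1025, 15625, 279935, 4215754

G_0=10  [base 2] 2^(2 + 1) + 2  →[2↦3]→  3^(3 + 1) + 3 = 84  −1 ⇒ G_1=83
G_1=83  [base 3] 3^(3 + 1) + 2  →[3↦4]→  4^(4 + 1) + 2 = 1026  −1 ⇒ G_2=1025
G_2=1025  [base 4] 4^(4 + 1) + 1  →[4↦5]→  5^(5 + 1) + 1 = 15626  −1 ⇒ G_3=15625
G_3=15625  [base 5] 5^(5 + 1)  →[5↦6]→  6^(6 + 1) = 279936  −1 ⇒ G_4=279935
G_4=279935  [base 6] 5·6^6 + 5·6^5 + 5·6^4 + 5·6^3 + 5·6^2 + 5·6 + 5  →[6↦7]→  5·7^7 + 5·7^5 + 5·7^4 + 5·7^3 + 5·7^2 + 5·7 + 5 = 4215755  −1 ⇒ G_5=4215754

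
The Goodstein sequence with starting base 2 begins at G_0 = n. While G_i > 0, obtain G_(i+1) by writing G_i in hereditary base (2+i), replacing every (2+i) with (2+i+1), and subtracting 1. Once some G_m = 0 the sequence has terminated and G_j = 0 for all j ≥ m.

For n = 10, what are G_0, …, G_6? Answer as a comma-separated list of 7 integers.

(0) 10|_2 = 2^(2 + 1) + 2 ↦ 3^(3 + 1) + 3|_3 = 84 ⇒ 83
(1) 83|_3 = 3^(3 + 1) + 2 ↦ 4^(4 + 1) + 2|_4 = 1026 ⇒ 1025
(2) 1025|_4 = 4^(4 + 1) + 1 ↦ 5^(5 + 1) + 1|_5 = 15626 ⇒ 15625
(3) 15625|_5 = 5^(5 + 1) ↦ 6^(6 + 1)|_6 = 279936 ⇒ 279935
(4) 279935|_6 = 5·6^6 + 5·6^5 + 5·6^4 + 5·6^3 + 5·6^2 + 5·6 + 5 ↦ 5·7^7 + 5·7^5 + 5·7^4 + 5·7^3 + 5·7^2 + 5·7 + 5|_7 = 4215755 ⇒ 4215754
(5) 4215754|_7 = 5·7^7 + 5·7^5 + 5·7^4 + 5·7^3 + 5·7^2 + 5·7 + 4 ↦ 5·8^8 + 5·8^5 + 5·8^4 + 5·8^3 + 5·8^2 + 5·8 + 4|_8 = 84073324 ⇒ 84073323

10, 83, 1025, 15625, 279935, 4215754, 84073323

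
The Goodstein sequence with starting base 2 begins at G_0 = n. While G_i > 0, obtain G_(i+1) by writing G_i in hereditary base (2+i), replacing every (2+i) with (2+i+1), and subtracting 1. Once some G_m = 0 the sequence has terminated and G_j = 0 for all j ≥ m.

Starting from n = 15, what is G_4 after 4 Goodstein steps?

G_0 = 15. HB_2(15) = 2^(2 + 1) + 2^2 + 2 + 1. Bump = 112. G_1 = 111.
G_1 = 111. HB_3(111) = 3^(3 + 1) + 3^3 + 3. Bump = 1284. G_2 = 1283.
G_2 = 1283. HB_4(1283) = 4^(4 + 1) + 4^4 + 3. Bump = 18753. G_3 = 18752.
G_3 = 18752. HB_5(18752) = 5^(5 + 1) + 5^5 + 2. Bump = 326594. G_4 = 326593.

326593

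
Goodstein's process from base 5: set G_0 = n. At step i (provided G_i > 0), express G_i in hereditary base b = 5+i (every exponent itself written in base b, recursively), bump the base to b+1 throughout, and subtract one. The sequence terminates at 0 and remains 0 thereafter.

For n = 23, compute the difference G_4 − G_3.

3

23 —HB5→ 4·5 + 3 —bump→ 4·6 + 3 = 27 —(−1)→ 26
26 —HB6→ 4·6 + 2 —bump→ 4·7 + 2 = 30 —(−1)→ 29
29 —HB7→ 4·7 + 1 —bump→ 4·8 + 1 = 33 —(−1)→ 32
32 —HB8→ 4·8 —bump→ 4·9 = 36 —(−1)→ 35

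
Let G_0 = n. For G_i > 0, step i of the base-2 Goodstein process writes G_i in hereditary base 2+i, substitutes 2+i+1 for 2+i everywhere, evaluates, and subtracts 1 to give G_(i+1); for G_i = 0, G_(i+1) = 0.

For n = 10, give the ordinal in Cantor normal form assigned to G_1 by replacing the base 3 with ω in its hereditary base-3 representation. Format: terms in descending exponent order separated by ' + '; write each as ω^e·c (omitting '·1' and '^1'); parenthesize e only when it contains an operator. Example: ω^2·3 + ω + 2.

step 0: 10 = 2^(2 + 1) + 2; sub 3 for 2: 3^(3 + 1) + 3; = 84; G_1 = 84−1 = 83
step 1: 83 = 3^(3 + 1) + 2; sub 4 for 3: 4^(4 + 1) + 2; = 1026; G_2 = 1026−1 = 1025

ω^(ω + 1) + 2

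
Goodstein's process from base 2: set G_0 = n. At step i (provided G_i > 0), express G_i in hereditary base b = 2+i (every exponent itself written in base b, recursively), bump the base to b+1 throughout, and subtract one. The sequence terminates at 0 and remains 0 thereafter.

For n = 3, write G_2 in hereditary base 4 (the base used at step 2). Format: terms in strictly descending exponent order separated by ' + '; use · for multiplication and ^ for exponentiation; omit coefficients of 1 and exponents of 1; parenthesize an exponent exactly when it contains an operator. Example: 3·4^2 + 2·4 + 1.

[0] 3 ≡ 2 + 1 (base 2). Lift 3: 4. −1: 3.
[1] 3 ≡ 3 (base 3). Lift 4: 4. −1: 3.
[2] 3 ≡ 3 (base 4). Lift 5: 3. −1: 2.

3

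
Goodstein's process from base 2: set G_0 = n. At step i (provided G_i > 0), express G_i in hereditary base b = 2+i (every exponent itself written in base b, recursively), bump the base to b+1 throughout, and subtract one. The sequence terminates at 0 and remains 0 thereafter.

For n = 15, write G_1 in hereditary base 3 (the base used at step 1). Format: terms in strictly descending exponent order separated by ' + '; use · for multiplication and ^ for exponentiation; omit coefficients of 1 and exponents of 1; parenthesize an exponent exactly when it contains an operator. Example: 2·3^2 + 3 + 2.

3^(3 + 1) + 3^3 + 3

step 0: 15 = 2^(2 + 1) + 2^2 + 2 + 1; sub 3 for 2: 3^(3 + 1) + 3^3 + 3 + 1; = 112; G_1 = 112−1 = 111
step 1: 111 = 3^(3 + 1) + 3^3 + 3; sub 4 for 3: 4^(4 + 1) + 4^4 + 4; = 1284; G_2 = 1284−1 = 1283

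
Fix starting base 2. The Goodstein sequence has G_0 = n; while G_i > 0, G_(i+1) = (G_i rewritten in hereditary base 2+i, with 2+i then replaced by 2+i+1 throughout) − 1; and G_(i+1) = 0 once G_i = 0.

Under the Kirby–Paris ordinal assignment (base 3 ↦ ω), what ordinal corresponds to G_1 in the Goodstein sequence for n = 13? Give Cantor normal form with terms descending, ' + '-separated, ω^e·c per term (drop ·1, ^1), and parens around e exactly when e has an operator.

G_0=13  [base 2] 2^(2 + 1) + 2^2 + 1  →[2↦3]→  3^(3 + 1) + 3^3 + 1 = 109  −1 ⇒ G_1=108
G_1=108  [base 3] 3^(3 + 1) + 3^3  →[3↦4]→  4^(4 + 1) + 4^4 = 1280  −1 ⇒ G_2=1279

ω^(ω + 1) + ω^ω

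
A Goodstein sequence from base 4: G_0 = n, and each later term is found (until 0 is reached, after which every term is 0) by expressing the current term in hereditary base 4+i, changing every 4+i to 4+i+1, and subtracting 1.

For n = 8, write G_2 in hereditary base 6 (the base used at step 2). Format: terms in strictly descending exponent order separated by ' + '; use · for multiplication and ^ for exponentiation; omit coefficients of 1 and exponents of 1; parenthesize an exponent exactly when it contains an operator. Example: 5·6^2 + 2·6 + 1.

6 + 3

(0) 8|_4 = 2·4 ↦ 2·5|_5 = 10 ⇒ 9
(1) 9|_5 = 5 + 4 ↦ 6 + 4|_6 = 10 ⇒ 9
(2) 9|_6 = 6 + 3 ↦ 7 + 3|_7 = 10 ⇒ 9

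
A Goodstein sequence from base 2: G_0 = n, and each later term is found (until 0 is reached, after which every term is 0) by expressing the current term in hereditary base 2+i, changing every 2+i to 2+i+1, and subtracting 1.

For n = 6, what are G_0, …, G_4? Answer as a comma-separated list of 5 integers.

[0] 6 ≡ 2^2 + 2 (base 2). Lift 3: 30. −1: 29.
[1] 29 ≡ 3^3 + 2 (base 3). Lift 4: 258. −1: 257.
[2] 257 ≡ 4^4 + 1 (base 4). Lift 5: 3126. −1: 3125.
[3] 3125 ≡ 5^5 (base 5). Lift 6: 46656. −1: 46655.

6, 29, 257, 3125, 46655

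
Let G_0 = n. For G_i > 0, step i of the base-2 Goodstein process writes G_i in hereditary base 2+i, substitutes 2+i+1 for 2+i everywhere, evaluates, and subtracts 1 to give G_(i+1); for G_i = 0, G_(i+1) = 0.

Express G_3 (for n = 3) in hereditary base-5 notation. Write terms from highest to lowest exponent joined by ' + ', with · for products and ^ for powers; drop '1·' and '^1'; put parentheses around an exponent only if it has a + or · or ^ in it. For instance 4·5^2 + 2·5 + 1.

G_0 = 3. HB_2(3) = 2 + 1. Bump = 4. G_1 = 3.
G_1 = 3. HB_3(3) = 3. Bump = 4. G_2 = 3.
G_2 = 3. HB_4(3) = 3. Bump = 3. G_3 = 2.
G_3 = 2. HB_5(2) = 2. Bump = 2. G_4 = 1.

2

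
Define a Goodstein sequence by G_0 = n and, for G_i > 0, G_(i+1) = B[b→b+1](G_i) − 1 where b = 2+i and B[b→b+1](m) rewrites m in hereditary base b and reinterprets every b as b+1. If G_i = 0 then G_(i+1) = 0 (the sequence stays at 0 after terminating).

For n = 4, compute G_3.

4 —HB2→ 2^2 —bump→ 3^3 = 27 —(−1)→ 26
26 —HB3→ 2·3^2 + 2·3 + 2 —bump→ 2·4^2 + 2·4 + 2 = 42 —(−1)→ 41
41 —HB4→ 2·4^2 + 2·4 + 1 —bump→ 2·5^2 + 2·5 + 1 = 61 —(−1)→ 60
60 —HB5→ 2·5^2 + 2·5 —bump→ 2·6^2 + 2·6 = 84 —(−1)→ 83

60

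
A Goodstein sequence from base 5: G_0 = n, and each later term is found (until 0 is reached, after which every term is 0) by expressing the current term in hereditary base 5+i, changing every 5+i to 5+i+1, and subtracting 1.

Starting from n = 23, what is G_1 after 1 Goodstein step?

i=0: 23 = 4·5 + 3 (b=5); 5→6: 4·6 + 3 = 27; 27−1 = 26
i=1: 26 = 4·6 + 2 (b=6); 6→7: 4·7 + 2 = 30; 30−1 = 29

26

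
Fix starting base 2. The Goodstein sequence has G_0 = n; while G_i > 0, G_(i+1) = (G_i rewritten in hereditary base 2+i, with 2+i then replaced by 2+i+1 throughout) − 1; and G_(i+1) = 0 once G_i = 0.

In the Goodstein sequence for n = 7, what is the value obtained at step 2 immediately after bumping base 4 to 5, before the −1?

3128

base 2: 7 = 2^2 + 2 + 1; at 3: 3^3 + 3 + 1 = 31; next = 30
base 3: 30 = 3^3 + 3; at 4: 4^4 + 4 = 260; next = 259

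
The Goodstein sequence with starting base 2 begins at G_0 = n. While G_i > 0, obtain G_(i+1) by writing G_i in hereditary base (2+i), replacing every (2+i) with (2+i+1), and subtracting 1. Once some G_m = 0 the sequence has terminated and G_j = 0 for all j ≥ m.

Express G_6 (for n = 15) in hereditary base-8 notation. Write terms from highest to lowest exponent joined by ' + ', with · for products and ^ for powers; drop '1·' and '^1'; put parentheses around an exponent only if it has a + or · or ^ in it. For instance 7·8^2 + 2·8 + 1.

8^(8 + 1) + 7·8^7 + 7·8^6 + 7·8^5 + 7·8^4 + 7·8^3 + 7·8^2 + 7·8 + 7

i=0: 15 = 2^(2 + 1) + 2^2 + 2 + 1 (b=2); 2→3: 3^(3 + 1) + 3^3 + 3 + 1 = 112; 112−1 = 111
i=1: 111 = 3^(3 + 1) + 3^3 + 3 (b=3); 3→4: 4^(4 + 1) + 4^4 + 4 = 1284; 1284−1 = 1283
i=2: 1283 = 4^(4 + 1) + 4^4 + 3 (b=4); 4→5: 5^(5 + 1) + 5^5 + 3 = 18753; 18753−1 = 18752
i=3: 18752 = 5^(5 + 1) + 5^5 + 2 (b=5); 5→6: 6^(6 + 1) + 6^6 + 2 = 326594; 326594−1 = 326593
i=4: 326593 = 6^(6 + 1) + 6^6 + 1 (b=6); 6→7: 7^(7 + 1) + 7^7 + 1 = 6588345; 6588345−1 = 6588344
i=5: 6588344 = 7^(7 + 1) + 7^7 (b=7); 7→8: 8^(8 + 1) + 8^8 = 150994944; 150994944−1 = 150994943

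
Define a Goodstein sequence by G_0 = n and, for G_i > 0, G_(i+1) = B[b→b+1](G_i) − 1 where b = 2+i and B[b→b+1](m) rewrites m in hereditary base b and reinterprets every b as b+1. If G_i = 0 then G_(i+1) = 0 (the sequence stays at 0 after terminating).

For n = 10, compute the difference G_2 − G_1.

942

10 —HB2→ 2^(2 + 1) + 2 —bump→ 3^(3 + 1) + 3 = 84 —(−1)→ 83
83 —HB3→ 3^(3 + 1) + 2 —bump→ 4^(4 + 1) + 2 = 1026 —(−1)→ 1025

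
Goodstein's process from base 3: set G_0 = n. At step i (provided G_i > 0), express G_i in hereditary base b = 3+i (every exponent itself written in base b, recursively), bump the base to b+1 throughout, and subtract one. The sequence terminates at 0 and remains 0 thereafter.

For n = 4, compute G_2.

4

4 —HB3→ 3 + 1 —bump→ 4 + 1 = 5 —(−1)→ 4
4 —HB4→ 4 —bump→ 5 = 5 —(−1)→ 4
4 —HB5→ 4 —bump→ 4 = 4 —(−1)→ 3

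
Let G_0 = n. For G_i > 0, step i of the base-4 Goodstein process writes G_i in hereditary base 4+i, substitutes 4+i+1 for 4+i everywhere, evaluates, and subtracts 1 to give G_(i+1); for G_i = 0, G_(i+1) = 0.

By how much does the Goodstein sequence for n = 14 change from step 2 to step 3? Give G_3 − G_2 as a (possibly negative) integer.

2

i=0: 14 = 3·4 + 2 (b=4); 4→5: 3·5 + 2 = 17; 17−1 = 16
i=1: 16 = 3·5 + 1 (b=5); 5→6: 3·6 + 1 = 19; 19−1 = 18
i=2: 18 = 3·6 (b=6); 6→7: 3·7 = 21; 21−1 = 20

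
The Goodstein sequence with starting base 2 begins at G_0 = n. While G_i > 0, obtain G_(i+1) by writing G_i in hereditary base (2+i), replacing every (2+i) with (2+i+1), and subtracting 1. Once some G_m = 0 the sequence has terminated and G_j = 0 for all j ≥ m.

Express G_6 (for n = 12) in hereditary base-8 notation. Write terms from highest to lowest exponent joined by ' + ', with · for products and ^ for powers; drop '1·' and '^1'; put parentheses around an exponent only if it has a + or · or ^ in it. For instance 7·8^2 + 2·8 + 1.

8^(8 + 1) + 2·8^2 + 8 + 3

12 —HB2→ 2^(2 + 1) + 2^2 —bump→ 3^(3 + 1) + 3^3 = 108 —(−1)→ 107
107 —HB3→ 3^(3 + 1) + 2·3^2 + 2·3 + 2 —bump→ 4^(4 + 1) + 2·4^2 + 2·4 + 2 = 1066 —(−1)→ 1065
1065 —HB4→ 4^(4 + 1) + 2·4^2 + 2·4 + 1 —bump→ 5^(5 + 1) + 2·5^2 + 2·5 + 1 = 15686 —(−1)→ 15685
15685 —HB5→ 5^(5 + 1) + 2·5^2 + 2·5 —bump→ 6^(6 + 1) + 2·6^2 + 2·6 = 280020 —(−1)→ 280019
280019 —HB6→ 6^(6 + 1) + 2·6^2 + 6 + 5 —bump→ 7^(7 + 1) + 2·7^2 + 7 + 5 = 5764911 —(−1)→ 5764910
5764910 —HB7→ 7^(7 + 1) + 2·7^2 + 7 + 4 —bump→ 8^(8 + 1) + 2·8^2 + 8 + 4 = 134217868 —(−1)→ 134217867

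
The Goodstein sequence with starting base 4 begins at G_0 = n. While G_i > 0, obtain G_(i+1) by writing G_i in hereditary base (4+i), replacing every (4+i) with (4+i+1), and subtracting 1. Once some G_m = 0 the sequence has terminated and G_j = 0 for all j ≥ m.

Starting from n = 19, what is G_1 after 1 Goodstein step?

27

[0] 19 ≡ 4^2 + 3 (base 4). Lift 5: 28. −1: 27.
[1] 27 ≡ 5^2 + 2 (base 5). Lift 6: 38. −1: 37.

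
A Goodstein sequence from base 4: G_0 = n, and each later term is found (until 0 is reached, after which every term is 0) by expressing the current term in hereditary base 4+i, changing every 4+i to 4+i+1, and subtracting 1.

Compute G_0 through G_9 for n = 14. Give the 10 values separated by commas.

(0) 14|_4 = 3·4 + 2 ↦ 3·5 + 2|_5 = 17 ⇒ 16
(1) 16|_5 = 3·5 + 1 ↦ 3·6 + 1|_6 = 19 ⇒ 18
(2) 18|_6 = 3·6 ↦ 3·7|_7 = 21 ⇒ 20
(3) 20|_7 = 2·7 + 6 ↦ 2·8 + 6|_8 = 22 ⇒ 21
(4) 21|_8 = 2·8 + 5 ↦ 2·9 + 5|_9 = 23 ⇒ 22
(5) 22|_9 = 2·9 + 4 ↦ 2·10 + 4|_10 = 24 ⇒ 23
(6) 23|_10 = 2·10 + 3 ↦ 2·11 + 3|_11 = 25 ⇒ 24
(7) 24|_11 = 2·11 + 2 ↦ 2·12 + 2|_12 = 26 ⇒ 25
(8) 25|_12 = 2·12 + 1 ↦ 2·13 + 1|_13 = 27 ⇒ 26

14, 16, 18, 20, 21, 22, 23, 24, 25, 26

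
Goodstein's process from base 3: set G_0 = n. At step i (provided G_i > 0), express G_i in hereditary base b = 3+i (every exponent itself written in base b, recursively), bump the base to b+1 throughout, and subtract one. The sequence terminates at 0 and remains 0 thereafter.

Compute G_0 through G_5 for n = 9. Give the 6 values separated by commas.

9, 15, 17, 19, 21, 23

i=0: 9 = 3^2 (b=3); 3→4: 4^2 = 16; 16−1 = 15
i=1: 15 = 3·4 + 3 (b=4); 4→5: 3·5 + 3 = 18; 18−1 = 17
i=2: 17 = 3·5 + 2 (b=5); 5→6: 3·6 + 2 = 20; 20−1 = 19
i=3: 19 = 3·6 + 1 (b=6); 6→7: 3·7 + 1 = 22; 22−1 = 21
i=4: 21 = 3·7 (b=7); 7→8: 3·8 = 24; 24−1 = 23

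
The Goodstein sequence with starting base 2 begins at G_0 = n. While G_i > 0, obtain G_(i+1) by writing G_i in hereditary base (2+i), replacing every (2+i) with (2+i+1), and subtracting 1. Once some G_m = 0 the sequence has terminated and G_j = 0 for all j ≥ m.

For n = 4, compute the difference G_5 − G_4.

step 0: 4 = 2^2; sub 3 for 2: 3^3; = 27; G_1 = 27−1 = 26
step 1: 26 = 2·3^2 + 2·3 + 2; sub 4 for 3: 2·4^2 + 2·4 + 2; = 42; G_2 = 42−1 = 41
step 2: 41 = 2·4^2 + 2·4 + 1; sub 5 for 4: 2·5^2 + 2·5 + 1; = 61; G_3 = 61−1 = 60
step 3: 60 = 2·5^2 + 2·5; sub 6 for 5: 2·6^2 + 2·6; = 84; G_4 = 84−1 = 83
step 4: 83 = 2·6^2 + 6 + 5; sub 7 for 6: 2·7^2 + 7 + 5; = 110; G_5 = 110−1 = 109

26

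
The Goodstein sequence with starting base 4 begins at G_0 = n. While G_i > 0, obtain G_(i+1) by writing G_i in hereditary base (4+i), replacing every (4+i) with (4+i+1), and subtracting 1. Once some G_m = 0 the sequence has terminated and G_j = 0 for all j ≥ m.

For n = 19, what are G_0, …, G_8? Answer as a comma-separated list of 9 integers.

G_0=19  [base 4] 4^2 + 3  →[4↦5]→  5^2 + 3 = 28  −1 ⇒ G_1=27
G_1=27  [base 5] 5^2 + 2  →[5↦6]→  6^2 + 2 = 38  −1 ⇒ G_2=37
G_2=37  [base 6] 6^2 + 1  →[6↦7]→  7^2 + 1 = 50  −1 ⇒ G_3=49
G_3=49  [base 7] 7^2  →[7↦8]→  8^2 = 64  −1 ⇒ G_4=63
G_4=63  [base 8] 7·8 + 7  →[8↦9]→  7·9 + 7 = 70  −1 ⇒ G_5=69
G_5=69  [base 9] 7·9 + 6  →[9↦10]→  7·10 + 6 = 76  −1 ⇒ G_6=75
G_6=75  [base 10] 7·10 + 5  →[10↦11]→  7·11 + 5 = 82  −1 ⇒ G_7=81
G_7=81  [base 11] 7·11 + 4  →[11↦12]→  7·12 + 4 = 88  −1 ⇒ G_8=87

19, 27, 37, 49, 63, 69, 75, 81, 87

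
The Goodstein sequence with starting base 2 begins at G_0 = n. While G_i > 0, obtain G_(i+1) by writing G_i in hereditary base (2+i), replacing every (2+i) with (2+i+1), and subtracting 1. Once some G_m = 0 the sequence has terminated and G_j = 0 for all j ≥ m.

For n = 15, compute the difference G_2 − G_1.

G_0=15  [base 2] 2^(2 + 1) + 2^2 + 2 + 1  →[2↦3]→  3^(3 + 1) + 3^3 + 3 + 1 = 112  −1 ⇒ G_1=111
G_1=111  [base 3] 3^(3 + 1) + 3^3 + 3  →[3↦4]→  4^(4 + 1) + 4^4 + 4 = 1284  −1 ⇒ G_2=1283

1172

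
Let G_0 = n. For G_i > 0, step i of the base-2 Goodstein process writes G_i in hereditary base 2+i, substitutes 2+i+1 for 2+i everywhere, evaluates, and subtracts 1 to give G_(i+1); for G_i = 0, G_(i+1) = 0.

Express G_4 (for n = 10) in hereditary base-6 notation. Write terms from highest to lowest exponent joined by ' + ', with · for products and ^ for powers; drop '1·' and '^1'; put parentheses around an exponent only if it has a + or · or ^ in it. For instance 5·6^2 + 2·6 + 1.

10 —HB2→ 2^(2 + 1) + 2 —bump→ 3^(3 + 1) + 3 = 84 —(−1)→ 83
83 —HB3→ 3^(3 + 1) + 2 —bump→ 4^(4 + 1) + 2 = 1026 —(−1)→ 1025
1025 —HB4→ 4^(4 + 1) + 1 —bump→ 5^(5 + 1) + 1 = 15626 —(−1)→ 15625
15625 —HB5→ 5^(5 + 1) —bump→ 6^(6 + 1) = 279936 —(−1)→ 279935
279935 —HB6→ 5·6^6 + 5·6^5 + 5·6^4 + 5·6^3 + 5·6^2 + 5·6 + 5 —bump→ 5·7^7 + 5·7^5 + 5·7^4 + 5·7^3 + 5·7^2 + 5·7 + 5 = 4215755 —(−1)→ 4215754

5·6^6 + 5·6^5 + 5·6^4 + 5·6^3 + 5·6^2 + 5·6 + 5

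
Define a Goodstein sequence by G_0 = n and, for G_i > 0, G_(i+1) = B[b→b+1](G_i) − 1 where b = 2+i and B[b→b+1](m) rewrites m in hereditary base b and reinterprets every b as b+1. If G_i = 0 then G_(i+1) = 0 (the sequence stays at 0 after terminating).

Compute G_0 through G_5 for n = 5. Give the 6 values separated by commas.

5, 27, 255, 467, 775, 1197

G_0=5  [base 2] 2^2 + 1  →[2↦3]→  3^3 + 1 = 28  −1 ⇒ G_1=27
G_1=27  [base 3] 3^3  →[3↦4]→  4^4 = 256  −1 ⇒ G_2=255
G_2=255  [base 4] 3·4^3 + 3·4^2 + 3·4 + 3  →[4↦5]→  3·5^3 + 3·5^2 + 3·5 + 3 = 468  −1 ⇒ G_3=467
G_3=467  [base 5] 3·5^3 + 3·5^2 + 3·5 + 2  →[5↦6]→  3·6^3 + 3·6^2 + 3·6 + 2 = 776  −1 ⇒ G_4=775
G_4=775  [base 6] 3·6^3 + 3·6^2 + 3·6 + 1  →[6↦7]→  3·7^3 + 3·7^2 + 3·7 + 1 = 1198  −1 ⇒ G_5=1197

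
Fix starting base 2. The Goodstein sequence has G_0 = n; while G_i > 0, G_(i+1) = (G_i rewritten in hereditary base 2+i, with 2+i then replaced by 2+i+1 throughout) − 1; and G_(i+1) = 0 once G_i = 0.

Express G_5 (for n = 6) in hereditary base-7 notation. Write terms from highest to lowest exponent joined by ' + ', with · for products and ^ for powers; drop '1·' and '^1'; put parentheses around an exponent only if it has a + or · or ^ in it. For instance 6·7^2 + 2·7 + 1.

[0] 6 ≡ 2^2 + 2 (base 2). Lift 3: 30. −1: 29.
[1] 29 ≡ 3^3 + 2 (base 3). Lift 4: 258. −1: 257.
[2] 257 ≡ 4^4 + 1 (base 4). Lift 5: 3126. −1: 3125.
[3] 3125 ≡ 5^5 (base 5). Lift 6: 46656. −1: 46655.
[4] 46655 ≡ 5·6^5 + 5·6^4 + 5·6^3 + 5·6^2 + 5·6 + 5 (base 6). Lift 7: 98040. −1: 98039.
[5] 98039 ≡ 5·7^5 + 5·7^4 + 5·7^3 + 5·7^2 + 5·7 + 4 (base 7). Lift 8: 187244. −1: 187243.

5·7^5 + 5·7^4 + 5·7^3 + 5·7^2 + 5·7 + 4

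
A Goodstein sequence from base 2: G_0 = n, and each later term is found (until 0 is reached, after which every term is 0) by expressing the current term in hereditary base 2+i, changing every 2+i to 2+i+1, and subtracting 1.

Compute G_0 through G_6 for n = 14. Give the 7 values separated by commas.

(0) 14|_2 = 2^(2 + 1) + 2^2 + 2 ↦ 3^(3 + 1) + 3^3 + 3|_3 = 111 ⇒ 110
(1) 110|_3 = 3^(3 + 1) + 3^3 + 2 ↦ 4^(4 + 1) + 4^4 + 2|_4 = 1282 ⇒ 1281
(2) 1281|_4 = 4^(4 + 1) + 4^4 + 1 ↦ 5^(5 + 1) + 5^5 + 1|_5 = 18751 ⇒ 18750
(3) 18750|_5 = 5^(5 + 1) + 5^5 ↦ 6^(6 + 1) + 6^6|_6 = 326592 ⇒ 326591
(4) 326591|_6 = 6^(6 + 1) + 5·6^5 + 5·6^4 + 5·6^3 + 5·6^2 + 5·6 + 5 ↦ 7^(7 + 1) + 5·7^5 + 5·7^4 + 5·7^3 + 5·7^2 + 5·7 + 5|_7 = 5862841 ⇒ 5862840
(5) 5862840|_7 = 7^(7 + 1) + 5·7^5 + 5·7^4 + 5·7^3 + 5·7^2 + 5·7 + 4 ↦ 8^(8 + 1) + 5·8^5 + 5·8^4 + 5·8^3 + 5·8^2 + 5·8 + 4|_8 = 134404972 ⇒ 134404971

14, 110, 1281, 18750, 326591, 5862840, 134404971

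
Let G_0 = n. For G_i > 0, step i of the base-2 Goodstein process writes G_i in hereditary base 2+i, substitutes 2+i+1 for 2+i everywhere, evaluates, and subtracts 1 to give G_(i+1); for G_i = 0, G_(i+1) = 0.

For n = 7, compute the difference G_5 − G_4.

step 0: 7 = 2^2 + 2 + 1; sub 3 for 2: 3^3 + 3 + 1; = 31; G_1 = 31−1 = 30
step 1: 30 = 3^3 + 3; sub 4 for 3: 4^4 + 4; = 260; G_2 = 260−1 = 259
step 2: 259 = 4^4 + 3; sub 5 for 4: 5^5 + 3; = 3128; G_3 = 3128−1 = 3127
step 3: 3127 = 5^5 + 2; sub 6 for 5: 6^6 + 2; = 46658; G_4 = 46658−1 = 46657
step 4: 46657 = 6^6 + 1; sub 7 for 6: 7^7 + 1; = 823544; G_5 = 823544−1 = 823543

776886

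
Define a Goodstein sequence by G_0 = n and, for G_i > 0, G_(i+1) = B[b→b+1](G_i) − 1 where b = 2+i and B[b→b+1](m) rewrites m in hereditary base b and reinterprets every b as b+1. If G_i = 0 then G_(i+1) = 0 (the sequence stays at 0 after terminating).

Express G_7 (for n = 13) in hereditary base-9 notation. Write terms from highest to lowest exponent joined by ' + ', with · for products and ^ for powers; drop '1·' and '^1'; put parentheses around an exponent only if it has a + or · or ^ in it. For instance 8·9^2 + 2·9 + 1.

G_0 = 13. HB_2(13) = 2^(2 + 1) + 2^2 + 1. Bump = 109. G_1 = 108.
G_1 = 108. HB_3(108) = 3^(3 + 1) + 3^3. Bump = 1280. G_2 = 1279.
G_2 = 1279. HB_4(1279) = 4^(4 + 1) + 3·4^3 + 3·4^2 + 3·4 + 3. Bump = 16093. G_3 = 16092.
G_3 = 16092. HB_5(16092) = 5^(5 + 1) + 3·5^3 + 3·5^2 + 3·5 + 2. Bump = 280712. G_4 = 280711.
G_4 = 280711. HB_6(280711) = 6^(6 + 1) + 3·6^3 + 3·6^2 + 3·6 + 1. Bump = 5765999. G_5 = 5765998.
G_5 = 5765998. HB_7(5765998) = 7^(7 + 1) + 3·7^3 + 3·7^2 + 3·7. Bump = 134219480. G_6 = 134219479.
G_6 = 134219479. HB_8(134219479) = 8^(8 + 1) + 3·8^3 + 3·8^2 + 2·8 + 7. Bump = 3486786856. G_7 = 3486786855.
G_7 = 3486786855. HB_9(3486786855) = 9^(9 + 1) + 3·9^3 + 3·9^2 + 2·9 + 6. Bump = 100000003326. G_8 = 100000003325.

9^(9 + 1) + 3·9^3 + 3·9^2 + 2·9 + 6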